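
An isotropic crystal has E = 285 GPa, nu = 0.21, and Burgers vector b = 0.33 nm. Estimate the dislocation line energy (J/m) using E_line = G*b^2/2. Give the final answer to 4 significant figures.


Step 1: G = E / (2*(1+nu))
G = 285 / (2*(1+0.21)) = 117.769 GPa = 1.17769e+11 Pa
Step 2: E_line = G*b^2/2
b = 0.33 nm = 3.3e-10 m
E_line = 0.5 * 1.17769e+11 * (3.3e-10)^2 = 6.413e-09 J/m


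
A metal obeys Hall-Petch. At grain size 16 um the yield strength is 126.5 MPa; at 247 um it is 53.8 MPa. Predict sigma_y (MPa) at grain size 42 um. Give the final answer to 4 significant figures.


sigma_y = sigma0 + k / sqrt(d)
1/sqrt(d1) = 1/sqrt(1.6e-05) = 250;  1/sqrt(d2) = 63.6285
k = (sigma1 - sigma2) / (1/sqrt(d1) - 1/sqrt(d2)) = (126.5 - 53.8) / (250 - 63.6285) = 0.390081 MPa*m^0.5
sigma0 = sigma1 - k/sqrt(d1) = 126.5 - 0.390081*250 = 28.9797 MPa
sigma_y(d3) = 28.9797 + 0.390081 / sqrt(4.2e-05) = 89.17 MPa


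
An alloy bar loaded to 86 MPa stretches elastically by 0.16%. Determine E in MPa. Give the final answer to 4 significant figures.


E = sigma / epsilon
epsilon = 0.16% = 1.6e-03
E = 86 / 1.6e-03
E = 53750 MPa


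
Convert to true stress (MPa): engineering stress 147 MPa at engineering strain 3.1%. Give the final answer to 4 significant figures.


sigma_true = sigma_eng * (1 + epsilon_eng)
sigma_true = 147 * (1 + 0.031)
sigma_true = 151.6 MPa


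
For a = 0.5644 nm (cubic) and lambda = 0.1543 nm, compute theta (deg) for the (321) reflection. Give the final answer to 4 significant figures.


d = a / sqrt(h^2+k^2+l^2)
d = 0.5644 / sqrt(14) = 0.150842 nm
lambda = 2*d*sin(theta)  =>  sin(theta) = lambda / (2*d)
sin(theta) = 0.1543 / (2 * 0.150842) = 0.511461
theta = 30.76 deg


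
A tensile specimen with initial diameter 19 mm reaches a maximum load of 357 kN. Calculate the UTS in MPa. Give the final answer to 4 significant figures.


A0 = pi*(d/2)^2 = pi*(19/2)^2 = 283.529 mm^2
UTS = F_max / A0 = 357*1000 / 283.529
UTS = 1259 MPa


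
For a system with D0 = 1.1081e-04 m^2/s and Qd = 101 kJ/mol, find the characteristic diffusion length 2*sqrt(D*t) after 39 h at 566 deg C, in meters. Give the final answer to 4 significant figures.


Step 1: D = D0 * exp(-Qd/(R*T))
T = 839.15 K
D = 1.1081e-04 * exp(-101e3 / (8.314 * 839.15)) = 5.72001e-11 m^2/s
Step 2: L = 2*sqrt(D*t)
t = 39 h = 140400 s
L = 2*sqrt(5.72001e-11 * 140400) = 5.668e-03 m


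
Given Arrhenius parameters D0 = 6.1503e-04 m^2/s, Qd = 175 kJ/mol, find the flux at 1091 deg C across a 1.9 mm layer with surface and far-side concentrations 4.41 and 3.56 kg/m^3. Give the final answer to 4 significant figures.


Step 1: D = D0 * exp(-Qd/(R*T))
T = 1091 + 273.15 = 1364.15 K
D = 6.1503e-04 * exp(-175e3 / (8.314 * 1364.15)) = 1.22386e-10 m^2/s
Step 2: J = D * (C1 - C2) / dx
J = 1.22386e-10 * (4.41 - 3.56) / 1.9e-03
J = 5.475e-08 kg/(m^2*s)


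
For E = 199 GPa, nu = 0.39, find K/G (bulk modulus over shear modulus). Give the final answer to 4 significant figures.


G = E / (2*(1+nu))
G = 199 / (2*(1+0.39)) = 71.5827 GPa
K = E / (3*(1-2*nu))
K = 199 / (3*(1-2*0.39)) = 301.515 GPa
K/G = 301.515 / 71.5827 = 4.212


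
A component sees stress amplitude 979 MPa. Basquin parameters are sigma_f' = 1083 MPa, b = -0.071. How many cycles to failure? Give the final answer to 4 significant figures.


sigma_a = sigma_f' * (2*Nf)^b
2*Nf = (sigma_a / sigma_f')^(1/b)
2*Nf = (979 / 1083)^(1/-0.071)
2*Nf = 4.1452
Nf = 2.073 cycles


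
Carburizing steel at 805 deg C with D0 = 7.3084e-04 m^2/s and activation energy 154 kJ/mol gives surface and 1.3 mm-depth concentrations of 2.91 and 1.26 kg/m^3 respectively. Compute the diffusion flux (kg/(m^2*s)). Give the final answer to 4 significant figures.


Step 1: D = D0 * exp(-Qd/(R*T))
T = 805 + 273.15 = 1078.15 K
D = 7.3084e-04 * exp(-154e3 / (8.314 * 1078.15)) = 2.52639e-11 m^2/s
Step 2: J = D * (C1 - C2) / dx
J = 2.52639e-11 * (2.91 - 1.26) / 1.3e-03
J = 3.207e-08 kg/(m^2*s)


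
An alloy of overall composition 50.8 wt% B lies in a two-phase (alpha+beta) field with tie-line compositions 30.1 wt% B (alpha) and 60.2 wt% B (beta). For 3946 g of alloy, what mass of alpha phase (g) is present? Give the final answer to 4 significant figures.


f_alpha = (C_beta - C0) / (C_beta - C_alpha)
f_alpha = (60.2 - 50.8) / (60.2 - 30.1) = 0.312292
m_alpha = f_alpha * m_total = 0.312292 * 3946 = 1232 g


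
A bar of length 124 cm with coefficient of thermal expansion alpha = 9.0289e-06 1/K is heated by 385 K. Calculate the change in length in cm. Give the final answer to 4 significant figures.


dL = L0 * alpha * dT
dL = 124 * 9.0289e-06 * 385
dL = 0.431 cm


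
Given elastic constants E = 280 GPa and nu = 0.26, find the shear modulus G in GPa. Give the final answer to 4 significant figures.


G = E / (2*(1+nu))
G = 280 / (2*(1+0.26))
G = 111.1 GPa


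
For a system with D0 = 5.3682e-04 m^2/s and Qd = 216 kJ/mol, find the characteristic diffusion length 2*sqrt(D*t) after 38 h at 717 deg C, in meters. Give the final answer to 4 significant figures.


Step 1: D = D0 * exp(-Qd/(R*T))
T = 990.15 K
D = 5.3682e-04 * exp(-216e3 / (8.314 * 990.15)) = 2.1602e-15 m^2/s
Step 2: L = 2*sqrt(D*t)
t = 38 h = 136800 s
L = 2*sqrt(2.1602e-15 * 136800) = 3.438e-05 m


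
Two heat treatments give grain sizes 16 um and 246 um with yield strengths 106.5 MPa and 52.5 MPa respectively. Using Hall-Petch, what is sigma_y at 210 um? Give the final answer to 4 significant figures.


sigma_y = sigma0 + k / sqrt(d)
1/sqrt(d1) = 1/sqrt(1.6e-05) = 250;  1/sqrt(d2) = 63.7577
k = (sigma1 - sigma2) / (1/sqrt(d1) - 1/sqrt(d2)) = (106.5 - 52.5) / (250 - 63.7577) = 0.289945 MPa*m^0.5
sigma0 = sigma1 - k/sqrt(d1) = 106.5 - 0.289945*250 = 34.0138 MPa
sigma_y(d3) = 34.0138 + 0.289945 / sqrt(2.1e-04) = 54.02 MPa


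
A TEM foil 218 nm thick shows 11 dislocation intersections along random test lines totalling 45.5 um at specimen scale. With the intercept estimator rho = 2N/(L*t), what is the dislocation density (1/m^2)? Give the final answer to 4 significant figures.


rho = 2N / (L * t)
L = 45.5 um = 4.55e-05 m, t = 218 nm = 2.18e-07 m
rho = 2 * 11 / (4.55e-05 * 2.18e-07)
rho = 2.218e+12 1/m^2


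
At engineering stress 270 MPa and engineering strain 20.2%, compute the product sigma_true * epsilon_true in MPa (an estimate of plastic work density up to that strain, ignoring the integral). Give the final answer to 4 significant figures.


sigma_true = sigma_eng * (1 + epsilon_eng)
sigma_true = 270 * (1 + 0.202) = 324.54 MPa
epsilon_true = ln(1 + epsilon_eng)
epsilon_true = ln(1 + 0.202) = 0.183987
sigma_true * epsilon_true = 324.54 * 0.183987 = 59.71 MPa


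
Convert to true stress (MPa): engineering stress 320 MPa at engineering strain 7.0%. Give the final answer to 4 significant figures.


sigma_true = sigma_eng * (1 + epsilon_eng)
sigma_true = 320 * (1 + 0.07)
sigma_true = 342.4 MPa


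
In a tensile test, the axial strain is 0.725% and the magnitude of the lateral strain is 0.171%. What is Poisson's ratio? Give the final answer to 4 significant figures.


nu = -epsilon_lat / epsilon_axial
Lateral strain is contraction (negative), so using magnitudes:
nu = 0.171 / 0.725
nu = 0.2359


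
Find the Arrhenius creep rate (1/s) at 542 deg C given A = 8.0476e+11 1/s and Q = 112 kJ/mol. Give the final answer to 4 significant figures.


rate = A * exp(-Q / (R*T))
T = 542 + 273.15 = 815.15 K
rate = 8.0476e+11 * exp(-112e3 / (8.314 * 815.15))
rate = 53510 1/s


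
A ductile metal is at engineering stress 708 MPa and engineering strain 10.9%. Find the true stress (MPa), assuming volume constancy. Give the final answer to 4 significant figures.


sigma_true = sigma_eng * (1 + epsilon_eng)
sigma_true = 708 * (1 + 0.109)
sigma_true = 785.2 MPa


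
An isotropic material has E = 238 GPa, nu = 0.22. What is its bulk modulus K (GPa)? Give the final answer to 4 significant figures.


K = E / (3*(1-2*nu))
K = 238 / (3*(1-2*0.22))
K = 141.7 GPa


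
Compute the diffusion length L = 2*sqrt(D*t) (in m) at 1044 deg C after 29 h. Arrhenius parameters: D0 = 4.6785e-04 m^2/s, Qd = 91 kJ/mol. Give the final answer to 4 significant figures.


Step 1: D = D0 * exp(-Qd/(R*T))
T = 1317.15 K
D = 4.6785e-04 * exp(-91e3 / (8.314 * 1317.15)) = 1.15122e-07 m^2/s
Step 2: L = 2*sqrt(D*t)
t = 29 h = 104400 s
L = 2*sqrt(1.15122e-07 * 104400) = 0.2193 m


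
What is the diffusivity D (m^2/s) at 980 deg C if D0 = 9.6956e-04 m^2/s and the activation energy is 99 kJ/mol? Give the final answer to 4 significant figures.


D = D0 * exp(-Qd / (R*T))
T = 1253.15 K
D = 9.6956e-04 * exp(-99e3 / (8.314 * 1253.15))
D = 7.242e-08 m^2/s


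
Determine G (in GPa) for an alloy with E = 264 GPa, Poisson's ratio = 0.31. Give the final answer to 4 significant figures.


G = E / (2*(1+nu))
G = 264 / (2*(1+0.31))
G = 100.8 GPa


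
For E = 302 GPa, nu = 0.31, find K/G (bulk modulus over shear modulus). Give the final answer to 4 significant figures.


G = E / (2*(1+nu))
G = 302 / (2*(1+0.31)) = 115.267 GPa
K = E / (3*(1-2*nu))
K = 302 / (3*(1-2*0.31)) = 264.912 GPa
K/G = 264.912 / 115.267 = 2.298


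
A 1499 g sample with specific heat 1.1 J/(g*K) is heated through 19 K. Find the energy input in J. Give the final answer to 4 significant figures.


Q = m * cp * dT
Q = 1499 * 1.1 * 19
Q = 31330 J


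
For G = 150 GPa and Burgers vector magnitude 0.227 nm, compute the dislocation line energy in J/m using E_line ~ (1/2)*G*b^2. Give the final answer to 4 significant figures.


E = G*b^2/2
b = 0.227 nm = 2.27e-10 m
G = 150 GPa = 1.5e+11 Pa
E = 0.5 * 1.5e+11 * (2.27e-10)^2
E = 3.865e-09 J/m


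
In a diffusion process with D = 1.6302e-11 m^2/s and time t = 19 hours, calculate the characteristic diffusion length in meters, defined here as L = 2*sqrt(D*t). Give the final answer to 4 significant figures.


t = 19 hr = 68400 s
Diffusion length = 2*sqrt(D*t)
= 2*sqrt(1.6302e-11 * 68400)
= 2.112e-03 m


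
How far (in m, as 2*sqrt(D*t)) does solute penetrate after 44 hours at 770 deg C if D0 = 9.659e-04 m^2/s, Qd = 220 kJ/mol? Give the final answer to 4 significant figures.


Step 1: D = D0 * exp(-Qd/(R*T))
T = 1043.15 K
D = 9.659e-04 * exp(-220e3 / (8.314 * 1043.15)) = 9.29534e-15 m^2/s
Step 2: L = 2*sqrt(D*t)
t = 44 h = 158400 s
L = 2*sqrt(9.29534e-15 * 158400) = 7.674e-05 m


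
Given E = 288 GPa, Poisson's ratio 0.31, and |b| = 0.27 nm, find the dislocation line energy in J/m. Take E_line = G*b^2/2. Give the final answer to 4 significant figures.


Step 1: G = E / (2*(1+nu))
G = 288 / (2*(1+0.31)) = 109.924 GPa = 1.09924e+11 Pa
Step 2: E_line = G*b^2/2
b = 0.27 nm = 2.7e-10 m
E_line = 0.5 * 1.09924e+11 * (2.7e-10)^2 = 4.007e-09 J/m


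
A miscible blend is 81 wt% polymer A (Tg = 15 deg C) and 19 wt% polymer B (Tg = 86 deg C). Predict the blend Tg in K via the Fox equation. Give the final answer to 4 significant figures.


1/Tg = w1/Tg1 + w2/Tg2 (in Kelvin)
Tg1 = 288.15 K, Tg2 = 359.15 K
1/Tg = 0.81/288.15 + 0.19/359.15
Tg = 299.4 K


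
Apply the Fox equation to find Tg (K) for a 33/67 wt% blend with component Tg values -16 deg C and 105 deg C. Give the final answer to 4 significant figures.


1/Tg = w1/Tg1 + w2/Tg2 (in Kelvin)
Tg1 = 257.15 K, Tg2 = 378.15 K
1/Tg = 0.33/257.15 + 0.67/378.15
Tg = 327.3 K


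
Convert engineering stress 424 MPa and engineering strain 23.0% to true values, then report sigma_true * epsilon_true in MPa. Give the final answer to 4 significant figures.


sigma_true = sigma_eng * (1 + epsilon_eng)
sigma_true = 424 * (1 + 0.23) = 521.52 MPa
epsilon_true = ln(1 + epsilon_eng)
epsilon_true = ln(1 + 0.23) = 0.207014
sigma_true * epsilon_true = 521.52 * 0.207014 = 108 MPa


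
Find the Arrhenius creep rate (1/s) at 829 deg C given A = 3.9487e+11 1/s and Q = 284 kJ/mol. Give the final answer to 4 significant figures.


rate = A * exp(-Q / (R*T))
T = 829 + 273.15 = 1102.15 K
rate = 3.9487e+11 * exp(-284e3 / (8.314 * 1102.15))
rate = 0.01368 1/s


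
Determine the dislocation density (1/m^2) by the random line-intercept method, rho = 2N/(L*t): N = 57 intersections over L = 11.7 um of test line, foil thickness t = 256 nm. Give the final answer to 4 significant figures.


rho = 2N / (L * t)
L = 11.7 um = 1.17e-05 m, t = 256 nm = 2.56e-07 m
rho = 2 * 57 / (1.17e-05 * 2.56e-07)
rho = 3.806e+13 1/m^2


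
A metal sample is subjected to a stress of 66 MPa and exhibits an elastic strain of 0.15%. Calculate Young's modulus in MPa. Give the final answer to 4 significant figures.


E = sigma / epsilon
epsilon = 0.15% = 1.5e-03
E = 66 / 1.5e-03
E = 44000 MPa


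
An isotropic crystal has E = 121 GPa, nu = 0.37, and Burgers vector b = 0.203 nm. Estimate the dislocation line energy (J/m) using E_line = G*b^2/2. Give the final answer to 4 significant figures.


Step 1: G = E / (2*(1+nu))
G = 121 / (2*(1+0.37)) = 44.1606 GPa = 4.41606e+10 Pa
Step 2: E_line = G*b^2/2
b = 0.203 nm = 2.03e-10 m
E_line = 0.5 * 4.41606e+10 * (2.03e-10)^2 = 9.099e-10 J/m


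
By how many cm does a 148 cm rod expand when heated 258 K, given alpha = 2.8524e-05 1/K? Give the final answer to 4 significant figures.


dL = L0 * alpha * dT
dL = 148 * 2.8524e-05 * 258
dL = 1.089 cm


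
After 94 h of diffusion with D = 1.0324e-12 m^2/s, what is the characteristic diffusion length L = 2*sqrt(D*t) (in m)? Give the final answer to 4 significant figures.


t = 94 hr = 338400 s
Diffusion length = 2*sqrt(D*t)
= 2*sqrt(1.0324e-12 * 338400)
= 1.182e-03 m


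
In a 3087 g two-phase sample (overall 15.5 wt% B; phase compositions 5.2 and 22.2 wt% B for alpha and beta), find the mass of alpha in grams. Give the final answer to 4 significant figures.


f_alpha = (C_beta - C0) / (C_beta - C_alpha)
f_alpha = (22.2 - 15.5) / (22.2 - 5.2) = 0.394118
m_alpha = f_alpha * m_total = 0.394118 * 3087 = 1217 g


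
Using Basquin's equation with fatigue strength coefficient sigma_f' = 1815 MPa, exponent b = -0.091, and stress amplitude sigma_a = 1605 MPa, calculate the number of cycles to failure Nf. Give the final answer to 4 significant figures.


sigma_a = sigma_f' * (2*Nf)^b
2*Nf = (sigma_a / sigma_f')^(1/b)
2*Nf = (1605 / 1815)^(1/-0.091)
2*Nf = 3.86216
Nf = 1.931 cycles


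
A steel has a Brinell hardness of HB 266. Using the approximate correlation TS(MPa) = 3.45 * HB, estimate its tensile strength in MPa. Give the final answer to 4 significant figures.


TS (MPa) = 3.45 * HB
TS = 3.45 * 266
TS = 917.7 MPa


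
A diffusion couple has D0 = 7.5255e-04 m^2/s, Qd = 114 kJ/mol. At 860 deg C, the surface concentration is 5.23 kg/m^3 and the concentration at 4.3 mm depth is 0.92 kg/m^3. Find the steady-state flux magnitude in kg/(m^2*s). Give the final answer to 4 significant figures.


Step 1: D = D0 * exp(-Qd/(R*T))
T = 860 + 273.15 = 1133.15 K
D = 7.5255e-04 * exp(-114e3 / (8.314 * 1133.15)) = 4.18124e-09 m^2/s
Step 2: J = D * (C1 - C2) / dx
J = 4.18124e-09 * (5.23 - 0.92) / 4.3e-03
J = 4.191e-06 kg/(m^2*s)


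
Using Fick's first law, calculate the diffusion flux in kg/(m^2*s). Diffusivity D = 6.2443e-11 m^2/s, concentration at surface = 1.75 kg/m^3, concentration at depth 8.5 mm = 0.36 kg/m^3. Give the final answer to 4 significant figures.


J = -D * (dC/dx) = D * (C1 - C2) / dx
J = 6.2443e-11 * (1.75 - 0.36) / 8.5e-03
J = 1.021e-08 kg/(m^2*s)


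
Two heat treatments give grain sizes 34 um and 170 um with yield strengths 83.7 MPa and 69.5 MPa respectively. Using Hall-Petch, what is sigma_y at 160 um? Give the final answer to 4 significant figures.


sigma_y = sigma0 + k / sqrt(d)
1/sqrt(d1) = 1/sqrt(3.4e-05) = 171.499;  1/sqrt(d2) = 76.6965
k = (sigma1 - sigma2) / (1/sqrt(d1) - 1/sqrt(d2)) = (83.7 - 69.5) / (171.499 - 76.6965) = 0.149786 MPa*m^0.5
sigma0 = sigma1 - k/sqrt(d1) = 83.7 - 0.149786*171.499 = 58.012 MPa
sigma_y(d3) = 58.012 + 0.149786 / sqrt(1.6e-04) = 69.85 MPa


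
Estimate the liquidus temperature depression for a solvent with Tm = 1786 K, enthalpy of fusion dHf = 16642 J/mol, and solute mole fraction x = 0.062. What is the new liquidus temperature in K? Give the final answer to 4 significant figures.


dT = R*Tm^2*x / dHf
dT = 8.314 * 1786^2 * 0.062 / 16642
dT = 98.8005 K
T_new = 1786 - 98.8005 = 1687 K


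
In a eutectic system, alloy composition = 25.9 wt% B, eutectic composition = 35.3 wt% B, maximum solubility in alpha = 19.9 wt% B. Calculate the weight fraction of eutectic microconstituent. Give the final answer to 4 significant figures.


f_primary = (C_e - C0) / (C_e - C_alpha_max)
f_primary = (35.3 - 25.9) / (35.3 - 19.9)
f_primary = 0.61039
f_eutectic = 1 - 0.61039 = 0.3896


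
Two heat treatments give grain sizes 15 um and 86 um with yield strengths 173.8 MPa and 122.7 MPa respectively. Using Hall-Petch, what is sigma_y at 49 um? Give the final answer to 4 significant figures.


sigma_y = sigma0 + k / sqrt(d)
1/sqrt(d1) = 1/sqrt(1.5e-05) = 258.199;  1/sqrt(d2) = 107.833
k = (sigma1 - sigma2) / (1/sqrt(d1) - 1/sqrt(d2)) = (173.8 - 122.7) / (258.199 - 107.833) = 0.339837 MPa*m^0.5
sigma0 = sigma1 - k/sqrt(d1) = 173.8 - 0.339837*258.199 = 86.0544 MPa
sigma_y(d3) = 86.0544 + 0.339837 / sqrt(4.9e-05) = 134.6 MPa


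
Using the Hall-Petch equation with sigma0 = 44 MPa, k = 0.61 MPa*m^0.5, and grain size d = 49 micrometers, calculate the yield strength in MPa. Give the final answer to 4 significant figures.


sigma_y = sigma0 + k / sqrt(d)
d = 49 um = 4.9e-05 m
sigma_y = 44 + 0.61 / sqrt(4.9e-05)
sigma_y = 131.1 MPa


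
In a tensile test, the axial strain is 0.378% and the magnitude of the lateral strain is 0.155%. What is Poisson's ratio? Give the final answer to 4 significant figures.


nu = -epsilon_lat / epsilon_axial
Lateral strain is contraction (negative), so using magnitudes:
nu = 0.155 / 0.378
nu = 0.4101


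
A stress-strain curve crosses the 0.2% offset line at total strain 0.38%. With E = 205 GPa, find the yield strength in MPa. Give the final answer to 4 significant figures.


Offset strain = 0.002
Elastic strain at yield = total_strain - offset = 3.8e-03 - 0.002 = 1.8e-03
sigma_y = E * elastic_strain = 205000 * 1.8e-03
sigma_y = 369 MPa


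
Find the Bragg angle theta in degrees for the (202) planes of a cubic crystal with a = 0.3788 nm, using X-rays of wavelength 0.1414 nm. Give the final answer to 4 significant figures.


d = a / sqrt(h^2+k^2+l^2)
d = 0.3788 / sqrt(8) = 0.133926 nm
lambda = 2*d*sin(theta)  =>  sin(theta) = lambda / (2*d)
sin(theta) = 0.1414 / (2 * 0.133926) = 0.527903
theta = 31.86 deg


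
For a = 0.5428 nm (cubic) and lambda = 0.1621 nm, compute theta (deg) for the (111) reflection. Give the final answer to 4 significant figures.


d = a / sqrt(h^2+k^2+l^2)
d = 0.5428 / sqrt(3) = 0.313386 nm
lambda = 2*d*sin(theta)  =>  sin(theta) = lambda / (2*d)
sin(theta) = 0.1621 / (2 * 0.313386) = 0.258627
theta = 14.99 deg


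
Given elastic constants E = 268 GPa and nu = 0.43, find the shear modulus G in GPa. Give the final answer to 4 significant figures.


G = E / (2*(1+nu))
G = 268 / (2*(1+0.43))
G = 93.71 GPa


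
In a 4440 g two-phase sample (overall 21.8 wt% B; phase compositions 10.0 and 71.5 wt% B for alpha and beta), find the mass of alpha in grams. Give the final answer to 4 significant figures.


f_alpha = (C_beta - C0) / (C_beta - C_alpha)
f_alpha = (71.5 - 21.8) / (71.5 - 10.0) = 0.80813
m_alpha = f_alpha * m_total = 0.80813 * 4440 = 3588 g


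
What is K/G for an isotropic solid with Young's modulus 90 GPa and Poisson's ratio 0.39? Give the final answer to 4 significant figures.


G = E / (2*(1+nu))
G = 90 / (2*(1+0.39)) = 32.3741 GPa
K = E / (3*(1-2*nu))
K = 90 / (3*(1-2*0.39)) = 136.364 GPa
K/G = 136.364 / 32.3741 = 4.212


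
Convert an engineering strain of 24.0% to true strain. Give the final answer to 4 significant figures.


epsilon_true = ln(1 + epsilon_eng)
epsilon_true = ln(1 + 0.24)
epsilon_true = 0.2151


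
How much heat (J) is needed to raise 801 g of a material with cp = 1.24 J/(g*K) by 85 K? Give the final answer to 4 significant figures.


Q = m * cp * dT
Q = 801 * 1.24 * 85
Q = 84430 J


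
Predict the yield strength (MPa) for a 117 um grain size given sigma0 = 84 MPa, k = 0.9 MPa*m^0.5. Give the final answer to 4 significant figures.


sigma_y = sigma0 + k / sqrt(d)
d = 117 um = 1.17e-04 m
sigma_y = 84 + 0.9 / sqrt(1.17e-04)
sigma_y = 167.2 MPa


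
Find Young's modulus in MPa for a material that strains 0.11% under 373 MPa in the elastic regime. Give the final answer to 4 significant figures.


E = sigma / epsilon
epsilon = 0.11% = 1.1e-03
E = 373 / 1.1e-03
E = 339100 MPa


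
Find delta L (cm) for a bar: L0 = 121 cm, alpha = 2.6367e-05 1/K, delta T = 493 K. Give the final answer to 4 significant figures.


dL = L0 * alpha * dT
dL = 121 * 2.6367e-05 * 493
dL = 1.573 cm


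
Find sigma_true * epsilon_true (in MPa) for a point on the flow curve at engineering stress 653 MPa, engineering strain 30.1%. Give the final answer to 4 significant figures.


sigma_true = sigma_eng * (1 + epsilon_eng)
sigma_true = 653 * (1 + 0.301) = 849.553 MPa
epsilon_true = ln(1 + epsilon_eng)
epsilon_true = ln(1 + 0.301) = 0.263133
sigma_true * epsilon_true = 849.553 * 0.263133 = 223.5 MPa


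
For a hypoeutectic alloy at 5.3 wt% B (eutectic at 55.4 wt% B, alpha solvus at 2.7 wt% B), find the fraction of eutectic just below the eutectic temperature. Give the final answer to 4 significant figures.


f_primary = (C_e - C0) / (C_e - C_alpha_max)
f_primary = (55.4 - 5.3) / (55.4 - 2.7)
f_primary = 0.950664
f_eutectic = 1 - 0.950664 = 0.04934


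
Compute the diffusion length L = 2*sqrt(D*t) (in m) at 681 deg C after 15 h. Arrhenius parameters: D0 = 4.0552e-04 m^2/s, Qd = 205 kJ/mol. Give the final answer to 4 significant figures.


Step 1: D = D0 * exp(-Qd/(R*T))
T = 954.15 K
D = 4.0552e-04 * exp(-205e3 / (8.314 * 954.15)) = 2.42631e-15 m^2/s
Step 2: L = 2*sqrt(D*t)
t = 15 h = 54000 s
L = 2*sqrt(2.42631e-15 * 54000) = 2.289e-05 m


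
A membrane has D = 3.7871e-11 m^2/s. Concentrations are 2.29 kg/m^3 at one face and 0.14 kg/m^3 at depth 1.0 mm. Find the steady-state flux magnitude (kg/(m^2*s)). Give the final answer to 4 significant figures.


J = -D * (dC/dx) = D * (C1 - C2) / dx
J = 3.7871e-11 * (2.29 - 0.14) / 1e-03
J = 8.142e-08 kg/(m^2*s)


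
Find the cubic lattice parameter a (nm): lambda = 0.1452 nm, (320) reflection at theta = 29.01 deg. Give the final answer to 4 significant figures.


d = lambda / (2*sin(theta))
d = 0.1452 / (2*sin(29.01 deg))
d = 0.149702 nm
a = d * sqrt(h^2+k^2+l^2) = 0.149702 * sqrt(13)
a = 0.5398 nm


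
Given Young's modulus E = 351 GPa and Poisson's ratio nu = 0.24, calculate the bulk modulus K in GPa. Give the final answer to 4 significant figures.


K = E / (3*(1-2*nu))
K = 351 / (3*(1-2*0.24))
K = 225 GPa


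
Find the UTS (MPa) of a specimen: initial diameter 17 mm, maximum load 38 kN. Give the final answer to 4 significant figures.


A0 = pi*(d/2)^2 = pi*(17/2)^2 = 226.98 mm^2
UTS = F_max / A0 = 38*1000 / 226.98
UTS = 167.4 MPa


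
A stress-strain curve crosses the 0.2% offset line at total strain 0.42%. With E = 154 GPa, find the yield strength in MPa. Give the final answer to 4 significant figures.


Offset strain = 0.002
Elastic strain at yield = total_strain - offset = 4.2e-03 - 0.002 = 2.2e-03
sigma_y = E * elastic_strain = 154000 * 2.2e-03
sigma_y = 338.8 MPa


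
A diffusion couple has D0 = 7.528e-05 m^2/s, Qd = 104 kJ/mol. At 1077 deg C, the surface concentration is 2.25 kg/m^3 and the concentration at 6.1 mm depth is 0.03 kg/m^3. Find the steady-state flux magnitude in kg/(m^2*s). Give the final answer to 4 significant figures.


Step 1: D = D0 * exp(-Qd/(R*T))
T = 1077 + 273.15 = 1350.15 K
D = 7.528e-05 * exp(-104e3 / (8.314 * 1350.15)) = 7.12819e-09 m^2/s
Step 2: J = D * (C1 - C2) / dx
J = 7.12819e-09 * (2.25 - 0.03) / 6.1e-03
J = 2.594e-06 kg/(m^2*s)


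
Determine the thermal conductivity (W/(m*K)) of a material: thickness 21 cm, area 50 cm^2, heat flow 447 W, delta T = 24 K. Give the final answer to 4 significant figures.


k = Q*L / (A*dT)
L = 0.21 m, A = 5e-03 m^2
k = 447 * 0.21 / (5e-03 * 24)
k = 782.3 W/(m*K)


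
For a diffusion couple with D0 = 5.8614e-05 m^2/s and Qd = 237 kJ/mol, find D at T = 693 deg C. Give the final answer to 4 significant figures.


D = D0 * exp(-Qd / (R*T))
T = 966.15 K
D = 5.8614e-05 * exp(-237e3 / (8.314 * 966.15))
D = 8.999e-18 m^2/s


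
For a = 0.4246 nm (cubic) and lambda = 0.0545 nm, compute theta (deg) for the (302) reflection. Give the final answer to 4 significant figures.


d = a / sqrt(h^2+k^2+l^2)
d = 0.4246 / sqrt(13) = 0.117763 nm
lambda = 2*d*sin(theta)  =>  sin(theta) = lambda / (2*d)
sin(theta) = 0.0545 / (2 * 0.117763) = 0.231397
theta = 13.38 deg


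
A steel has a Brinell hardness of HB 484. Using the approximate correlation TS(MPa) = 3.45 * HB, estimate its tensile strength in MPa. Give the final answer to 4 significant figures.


TS (MPa) = 3.45 * HB
TS = 3.45 * 484
TS = 1670 MPa


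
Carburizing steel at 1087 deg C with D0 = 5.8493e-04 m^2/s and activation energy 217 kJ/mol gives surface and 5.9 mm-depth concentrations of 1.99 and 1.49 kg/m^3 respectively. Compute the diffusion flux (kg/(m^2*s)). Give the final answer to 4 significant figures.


Step 1: D = D0 * exp(-Qd/(R*T))
T = 1087 + 273.15 = 1360.15 K
D = 5.8493e-04 * exp(-217e3 / (8.314 * 1360.15)) = 2.71159e-12 m^2/s
Step 2: J = D * (C1 - C2) / dx
J = 2.71159e-12 * (1.99 - 1.49) / 5.9e-03
J = 2.298e-10 kg/(m^2*s)


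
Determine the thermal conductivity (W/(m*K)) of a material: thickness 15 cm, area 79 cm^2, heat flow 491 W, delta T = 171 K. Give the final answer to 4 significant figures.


k = Q*L / (A*dT)
L = 0.15 m, A = 7.9e-03 m^2
k = 491 * 0.15 / (7.9e-03 * 171)
k = 54.52 W/(m*K)


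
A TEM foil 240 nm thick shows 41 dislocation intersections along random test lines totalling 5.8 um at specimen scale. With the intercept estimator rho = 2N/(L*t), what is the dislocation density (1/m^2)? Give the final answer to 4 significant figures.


rho = 2N / (L * t)
L = 5.8 um = 5.8e-06 m, t = 240 nm = 2.4e-07 m
rho = 2 * 41 / (5.8e-06 * 2.4e-07)
rho = 5.891e+13 1/m^2


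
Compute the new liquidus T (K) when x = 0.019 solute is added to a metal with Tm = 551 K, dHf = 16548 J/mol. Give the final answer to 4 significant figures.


dT = R*Tm^2*x / dHf
dT = 8.314 * 551^2 * 0.019 / 16548
dT = 2.89815 K
T_new = 551 - 2.89815 = 548.1 K


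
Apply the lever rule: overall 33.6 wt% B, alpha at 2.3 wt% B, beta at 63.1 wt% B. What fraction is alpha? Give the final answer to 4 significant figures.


f_alpha = (C_beta - C0) / (C_beta - C_alpha)
f_alpha = (63.1 - 33.6) / (63.1 - 2.3)
f_alpha = 0.4852


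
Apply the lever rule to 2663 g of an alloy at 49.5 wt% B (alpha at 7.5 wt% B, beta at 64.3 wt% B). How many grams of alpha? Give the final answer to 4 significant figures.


f_alpha = (C_beta - C0) / (C_beta - C_alpha)
f_alpha = (64.3 - 49.5) / (64.3 - 7.5) = 0.260563
m_alpha = f_alpha * m_total = 0.260563 * 2663 = 693.9 g


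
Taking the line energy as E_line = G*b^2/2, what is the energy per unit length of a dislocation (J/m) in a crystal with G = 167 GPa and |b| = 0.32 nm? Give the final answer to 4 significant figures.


E = G*b^2/2
b = 0.32 nm = 3.2e-10 m
G = 167 GPa = 1.67e+11 Pa
E = 0.5 * 1.67e+11 * (3.2e-10)^2
E = 8.55e-09 J/m


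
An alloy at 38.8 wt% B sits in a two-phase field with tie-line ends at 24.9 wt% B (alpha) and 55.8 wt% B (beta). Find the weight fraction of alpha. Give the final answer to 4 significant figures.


f_alpha = (C_beta - C0) / (C_beta - C_alpha)
f_alpha = (55.8 - 38.8) / (55.8 - 24.9)
f_alpha = 0.5502


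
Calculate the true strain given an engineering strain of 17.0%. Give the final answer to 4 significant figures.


epsilon_true = ln(1 + epsilon_eng)
epsilon_true = ln(1 + 0.17)
epsilon_true = 0.157


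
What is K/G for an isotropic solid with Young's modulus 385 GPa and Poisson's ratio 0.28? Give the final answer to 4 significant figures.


G = E / (2*(1+nu))
G = 385 / (2*(1+0.28)) = 150.391 GPa
K = E / (3*(1-2*nu))
K = 385 / (3*(1-2*0.28)) = 291.667 GPa
K/G = 291.667 / 150.391 = 1.939


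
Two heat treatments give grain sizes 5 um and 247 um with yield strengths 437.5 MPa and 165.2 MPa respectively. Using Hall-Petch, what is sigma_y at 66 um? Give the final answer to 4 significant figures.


sigma_y = sigma0 + k / sqrt(d)
1/sqrt(d1) = 1/sqrt(5e-06) = 447.214;  1/sqrt(d2) = 63.6285
k = (sigma1 - sigma2) / (1/sqrt(d1) - 1/sqrt(d2)) = (437.5 - 165.2) / (447.214 - 63.6285) = 0.709882 MPa*m^0.5
sigma0 = sigma1 - k/sqrt(d1) = 437.5 - 0.709882*447.214 = 120.031 MPa
sigma_y(d3) = 120.031 + 0.709882 / sqrt(6.6e-05) = 207.4 MPa


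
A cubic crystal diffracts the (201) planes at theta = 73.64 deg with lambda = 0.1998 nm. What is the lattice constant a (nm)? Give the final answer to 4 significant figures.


d = lambda / (2*sin(theta))
d = 0.1998 / (2*sin(73.64 deg))
d = 0.104116 nm
a = d * sqrt(h^2+k^2+l^2) = 0.104116 * sqrt(5)
a = 0.2328 nm


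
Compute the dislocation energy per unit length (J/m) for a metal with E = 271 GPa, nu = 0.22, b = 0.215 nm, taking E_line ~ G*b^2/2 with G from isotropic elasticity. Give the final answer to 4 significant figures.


Step 1: G = E / (2*(1+nu))
G = 271 / (2*(1+0.22)) = 111.066 GPa = 1.11066e+11 Pa
Step 2: E_line = G*b^2/2
b = 0.215 nm = 2.15e-10 m
E_line = 0.5 * 1.11066e+11 * (2.15e-10)^2 = 2.567e-09 J/m


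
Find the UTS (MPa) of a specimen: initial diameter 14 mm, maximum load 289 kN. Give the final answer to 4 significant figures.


A0 = pi*(d/2)^2 = pi*(14/2)^2 = 153.938 mm^2
UTS = F_max / A0 = 289*1000 / 153.938
UTS = 1877 MPa


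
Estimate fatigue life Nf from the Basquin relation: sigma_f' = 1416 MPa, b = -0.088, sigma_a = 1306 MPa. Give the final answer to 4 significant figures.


sigma_a = sigma_f' * (2*Nf)^b
2*Nf = (sigma_a / sigma_f')^(1/b)
2*Nf = (1306 / 1416)^(1/-0.088)
2*Nf = 2.50664
Nf = 1.253 cycles


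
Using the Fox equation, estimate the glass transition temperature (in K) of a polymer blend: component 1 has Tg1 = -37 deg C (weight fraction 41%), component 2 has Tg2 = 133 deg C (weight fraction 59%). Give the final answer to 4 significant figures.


1/Tg = w1/Tg1 + w2/Tg2 (in Kelvin)
Tg1 = 236.15 K, Tg2 = 406.15 K
1/Tg = 0.41/236.15 + 0.59/406.15
Tg = 313.6 K


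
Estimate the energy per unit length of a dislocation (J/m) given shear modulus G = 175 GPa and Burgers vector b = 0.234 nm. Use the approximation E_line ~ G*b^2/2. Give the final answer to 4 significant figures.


E = G*b^2/2
b = 0.234 nm = 2.34e-10 m
G = 175 GPa = 1.75e+11 Pa
E = 0.5 * 1.75e+11 * (2.34e-10)^2
E = 4.791e-09 J/m


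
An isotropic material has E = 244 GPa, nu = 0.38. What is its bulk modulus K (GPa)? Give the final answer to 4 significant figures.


K = E / (3*(1-2*nu))
K = 244 / (3*(1-2*0.38))
K = 338.9 GPa


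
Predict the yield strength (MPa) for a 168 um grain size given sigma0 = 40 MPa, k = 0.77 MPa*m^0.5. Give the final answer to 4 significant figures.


sigma_y = sigma0 + k / sqrt(d)
d = 168 um = 1.68e-04 m
sigma_y = 40 + 0.77 / sqrt(1.68e-04)
sigma_y = 99.41 MPa


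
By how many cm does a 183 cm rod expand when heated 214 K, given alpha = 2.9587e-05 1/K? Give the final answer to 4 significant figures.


dL = L0 * alpha * dT
dL = 183 * 2.9587e-05 * 214
dL = 1.159 cm


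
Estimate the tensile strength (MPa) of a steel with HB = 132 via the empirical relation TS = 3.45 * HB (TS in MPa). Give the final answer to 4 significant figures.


TS (MPa) = 3.45 * HB
TS = 3.45 * 132
TS = 455.4 MPa


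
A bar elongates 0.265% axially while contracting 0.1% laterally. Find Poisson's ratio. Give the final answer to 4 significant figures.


nu = -epsilon_lat / epsilon_axial
Lateral strain is contraction (negative), so using magnitudes:
nu = 0.1 / 0.265
nu = 0.3774


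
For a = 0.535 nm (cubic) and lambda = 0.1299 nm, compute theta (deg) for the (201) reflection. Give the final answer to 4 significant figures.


d = a / sqrt(h^2+k^2+l^2)
d = 0.535 / sqrt(5) = 0.239259 nm
lambda = 2*d*sin(theta)  =>  sin(theta) = lambda / (2*d)
sin(theta) = 0.1299 / (2 * 0.239259) = 0.271463
theta = 15.75 deg


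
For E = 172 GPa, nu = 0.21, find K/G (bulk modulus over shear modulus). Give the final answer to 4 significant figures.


G = E / (2*(1+nu))
G = 172 / (2*(1+0.21)) = 71.0744 GPa
K = E / (3*(1-2*nu))
K = 172 / (3*(1-2*0.21)) = 98.8506 GPa
K/G = 98.8506 / 71.0744 = 1.391


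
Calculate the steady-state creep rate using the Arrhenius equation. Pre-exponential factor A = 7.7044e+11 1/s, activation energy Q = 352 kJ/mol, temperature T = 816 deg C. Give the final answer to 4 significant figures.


rate = A * exp(-Q / (R*T))
T = 816 + 273.15 = 1089.15 K
rate = 7.7044e+11 * exp(-352e3 / (8.314 * 1089.15))
rate = 1.01e-05 1/s


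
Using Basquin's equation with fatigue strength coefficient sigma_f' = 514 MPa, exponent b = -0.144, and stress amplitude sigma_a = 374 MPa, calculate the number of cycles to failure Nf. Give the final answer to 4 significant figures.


sigma_a = sigma_f' * (2*Nf)^b
2*Nf = (sigma_a / sigma_f')^(1/b)
2*Nf = (374 / 514)^(1/-0.144)
2*Nf = 9.09848
Nf = 4.549 cycles


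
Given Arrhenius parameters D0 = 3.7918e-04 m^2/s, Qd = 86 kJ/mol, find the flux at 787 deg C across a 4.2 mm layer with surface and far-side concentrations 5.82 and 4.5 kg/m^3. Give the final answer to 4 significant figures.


Step 1: D = D0 * exp(-Qd/(R*T))
T = 787 + 273.15 = 1060.15 K
D = 3.7918e-04 * exp(-86e3 / (8.314 * 1060.15)) = 2.19476e-08 m^2/s
Step 2: J = D * (C1 - C2) / dx
J = 2.19476e-08 * (5.82 - 4.5) / 4.2e-03
J = 6.898e-06 kg/(m^2*s)


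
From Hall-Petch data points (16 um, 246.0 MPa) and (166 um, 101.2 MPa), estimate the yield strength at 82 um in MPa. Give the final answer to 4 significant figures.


sigma_y = sigma0 + k / sqrt(d)
1/sqrt(d1) = 1/sqrt(1.6e-05) = 250;  1/sqrt(d2) = 77.6151
k = (sigma1 - sigma2) / (1/sqrt(d1) - 1/sqrt(d2)) = (246.0 - 101.2) / (250 - 77.6151) = 0.839981 MPa*m^0.5
sigma0 = sigma1 - k/sqrt(d1) = 246.0 - 0.839981*250 = 36.0049 MPa
sigma_y(d3) = 36.0049 + 0.839981 / sqrt(8.2e-05) = 128.8 MPa


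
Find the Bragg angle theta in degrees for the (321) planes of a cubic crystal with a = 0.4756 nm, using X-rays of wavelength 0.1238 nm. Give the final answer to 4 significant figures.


d = a / sqrt(h^2+k^2+l^2)
d = 0.4756 / sqrt(14) = 0.127109 nm
lambda = 2*d*sin(theta)  =>  sin(theta) = lambda / (2*d)
sin(theta) = 0.1238 / (2 * 0.127109) = 0.486982
theta = 29.14 deg


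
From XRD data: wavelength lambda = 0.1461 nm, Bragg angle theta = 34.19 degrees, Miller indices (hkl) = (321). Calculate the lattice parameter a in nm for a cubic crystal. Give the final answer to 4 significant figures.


d = lambda / (2*sin(theta))
d = 0.1461 / (2*sin(34.19 deg))
d = 0.129996 nm
a = d * sqrt(h^2+k^2+l^2) = 0.129996 * sqrt(14)
a = 0.4864 nm


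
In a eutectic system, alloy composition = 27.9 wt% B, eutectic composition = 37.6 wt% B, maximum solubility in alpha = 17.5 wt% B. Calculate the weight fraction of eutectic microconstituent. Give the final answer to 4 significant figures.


f_primary = (C_e - C0) / (C_e - C_alpha_max)
f_primary = (37.6 - 27.9) / (37.6 - 17.5)
f_primary = 0.482587
f_eutectic = 1 - 0.482587 = 0.5174


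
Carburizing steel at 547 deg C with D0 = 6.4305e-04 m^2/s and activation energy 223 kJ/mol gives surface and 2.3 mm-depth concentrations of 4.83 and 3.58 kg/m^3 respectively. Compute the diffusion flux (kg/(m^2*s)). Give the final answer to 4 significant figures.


Step 1: D = D0 * exp(-Qd/(R*T))
T = 547 + 273.15 = 820.15 K
D = 6.4305e-04 * exp(-223e3 / (8.314 * 820.15)) = 4.02769e-18 m^2/s
Step 2: J = D * (C1 - C2) / dx
J = 4.02769e-18 * (4.83 - 3.58) / 2.3e-03
J = 2.189e-15 kg/(m^2*s)


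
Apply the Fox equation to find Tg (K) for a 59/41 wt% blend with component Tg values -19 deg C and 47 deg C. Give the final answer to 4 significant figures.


1/Tg = w1/Tg1 + w2/Tg2 (in Kelvin)
Tg1 = 254.15 K, Tg2 = 320.15 K
1/Tg = 0.59/254.15 + 0.41/320.15
Tg = 277.6 K


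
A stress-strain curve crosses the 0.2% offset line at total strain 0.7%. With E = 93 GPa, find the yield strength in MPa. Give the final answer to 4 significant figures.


Offset strain = 0.002
Elastic strain at yield = total_strain - offset = 7e-03 - 0.002 = 5e-03
sigma_y = E * elastic_strain = 93000 * 5e-03
sigma_y = 465 MPa


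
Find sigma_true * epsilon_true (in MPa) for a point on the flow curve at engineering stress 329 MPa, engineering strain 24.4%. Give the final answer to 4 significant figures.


sigma_true = sigma_eng * (1 + epsilon_eng)
sigma_true = 329 * (1 + 0.244) = 409.276 MPa
epsilon_true = ln(1 + epsilon_eng)
epsilon_true = ln(1 + 0.244) = 0.218332
sigma_true * epsilon_true = 409.276 * 0.218332 = 89.36 MPa


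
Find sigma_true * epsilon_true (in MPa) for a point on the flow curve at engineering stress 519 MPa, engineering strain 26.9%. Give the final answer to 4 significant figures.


sigma_true = sigma_eng * (1 + epsilon_eng)
sigma_true = 519 * (1 + 0.269) = 658.611 MPa
epsilon_true = ln(1 + epsilon_eng)
epsilon_true = ln(1 + 0.269) = 0.238229
sigma_true * epsilon_true = 658.611 * 0.238229 = 156.9 MPa


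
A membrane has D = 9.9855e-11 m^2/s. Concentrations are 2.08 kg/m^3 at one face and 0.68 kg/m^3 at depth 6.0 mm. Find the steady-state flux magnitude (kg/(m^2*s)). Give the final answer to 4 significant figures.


J = -D * (dC/dx) = D * (C1 - C2) / dx
J = 9.9855e-11 * (2.08 - 0.68) / 6e-03
J = 2.33e-08 kg/(m^2*s)


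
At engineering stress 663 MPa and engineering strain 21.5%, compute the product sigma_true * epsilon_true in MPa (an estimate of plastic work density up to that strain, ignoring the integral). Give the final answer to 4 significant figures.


sigma_true = sigma_eng * (1 + epsilon_eng)
sigma_true = 663 * (1 + 0.215) = 805.545 MPa
epsilon_true = ln(1 + epsilon_eng)
epsilon_true = ln(1 + 0.215) = 0.194744
sigma_true * epsilon_true = 805.545 * 0.194744 = 156.9 MPa


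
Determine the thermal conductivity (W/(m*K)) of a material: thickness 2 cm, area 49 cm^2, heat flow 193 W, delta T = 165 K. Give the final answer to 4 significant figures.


k = Q*L / (A*dT)
L = 0.02 m, A = 4.9e-03 m^2
k = 193 * 0.02 / (4.9e-03 * 165)
k = 4.774 W/(m*K)


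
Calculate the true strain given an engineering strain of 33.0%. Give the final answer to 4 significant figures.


epsilon_true = ln(1 + epsilon_eng)
epsilon_true = ln(1 + 0.33)
epsilon_true = 0.2852


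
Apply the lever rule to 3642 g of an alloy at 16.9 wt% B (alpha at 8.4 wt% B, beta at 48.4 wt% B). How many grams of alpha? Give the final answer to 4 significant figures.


f_alpha = (C_beta - C0) / (C_beta - C_alpha)
f_alpha = (48.4 - 16.9) / (48.4 - 8.4) = 0.7875
m_alpha = f_alpha * m_total = 0.7875 * 3642 = 2868 g


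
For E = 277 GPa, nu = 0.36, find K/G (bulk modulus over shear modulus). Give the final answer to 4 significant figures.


G = E / (2*(1+nu))
G = 277 / (2*(1+0.36)) = 101.838 GPa
K = E / (3*(1-2*nu))
K = 277 / (3*(1-2*0.36)) = 329.762 GPa
K/G = 329.762 / 101.838 = 3.238


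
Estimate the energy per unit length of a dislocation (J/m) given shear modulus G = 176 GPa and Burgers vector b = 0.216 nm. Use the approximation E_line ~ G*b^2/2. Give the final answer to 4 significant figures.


E = G*b^2/2
b = 0.216 nm = 2.16e-10 m
G = 176 GPa = 1.76e+11 Pa
E = 0.5 * 1.76e+11 * (2.16e-10)^2
E = 4.106e-09 J/m


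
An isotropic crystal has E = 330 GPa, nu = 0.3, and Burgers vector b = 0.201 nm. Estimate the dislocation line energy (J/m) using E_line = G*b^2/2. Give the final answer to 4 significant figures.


Step 1: G = E / (2*(1+nu))
G = 330 / (2*(1+0.3)) = 126.923 GPa = 1.26923e+11 Pa
Step 2: E_line = G*b^2/2
b = 0.201 nm = 2.01e-10 m
E_line = 0.5 * 1.26923e+11 * (2.01e-10)^2 = 2.564e-09 J/m
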